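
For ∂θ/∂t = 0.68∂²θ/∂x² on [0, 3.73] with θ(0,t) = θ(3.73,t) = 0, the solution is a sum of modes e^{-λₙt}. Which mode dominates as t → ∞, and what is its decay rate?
Eigenvalues: λₙ = 0.68n²π²/3.73².
First three modes:
  n=1: λ₁ = 0.68π²/3.73² ≈ 0.482
  n=2: λ₂ = 2.72π²/3.73² ≈ 1.93 (4× faster decay)
  n=3: λ₃ = 6.12π²/3.73² ≈ 4.341 (9× faster decay)
As t → ∞, higher modes decay exponentially faster. The n=1 mode dominates: θ ~ c₁ sin(πx/3.73) e^{-λ₁t}.
Decay rate: λ₁ = 0.68π²/3.73² ≈ 0.482.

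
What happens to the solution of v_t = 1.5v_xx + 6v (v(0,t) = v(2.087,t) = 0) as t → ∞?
v grows unboundedly. Reaction dominates diffusion (r=6 > κπ²/L²≈3.4); solution grows exponentially.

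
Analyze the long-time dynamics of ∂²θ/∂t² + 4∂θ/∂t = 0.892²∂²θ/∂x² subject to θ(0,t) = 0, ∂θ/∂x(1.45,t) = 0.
Long-time behavior: θ → 0. Damping (γ=4) dissipates energy; oscillations decay exponentially.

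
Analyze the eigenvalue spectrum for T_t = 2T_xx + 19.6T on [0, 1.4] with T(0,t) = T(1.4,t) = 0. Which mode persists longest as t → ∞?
Eigenvalues: λₙ = 2n²π²/1.4² - 19.6.
First three modes:
  n=1: λ₁ = 2π²/1.4² - 19.6 ≈ -9.529
  n=2: λ₂ = 8π²/1.4² - 19.6 ≈ 20.684
  n=3: λ₃ = 18π²/1.4² - 19.6 ≈ 71.039
Since 2π²/1.4² ≈ 10.071 < 19.6, λ₁ < 0.
The n=1 mode grows fastest (−λₙ is largest for n=1) → dominates.
Asymptotic: T ~ c₁ sin(πx/1.4) e^{9.529t} (exponential growth at rate −λ₁ ≈ 9.529).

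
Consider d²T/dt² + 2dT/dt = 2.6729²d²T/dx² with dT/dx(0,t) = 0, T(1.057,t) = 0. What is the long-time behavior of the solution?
As t → ∞, T → 0. Damping (γ=2) dissipates energy; oscillations decay exponentially.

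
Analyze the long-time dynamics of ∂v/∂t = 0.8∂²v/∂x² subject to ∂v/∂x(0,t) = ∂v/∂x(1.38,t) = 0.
Long-time behavior: v → constant (steady state). Heat is conserved (no flux at boundaries); solution approaches the spatial average.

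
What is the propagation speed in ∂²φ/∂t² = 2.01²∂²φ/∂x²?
Speed = 2.01. Information travels along characteristics x = x₀ ± 2.01t.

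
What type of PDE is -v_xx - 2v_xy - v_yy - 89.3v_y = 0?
With A = -1, B = -2, C = -1, the discriminant is 0. This is a parabolic PDE.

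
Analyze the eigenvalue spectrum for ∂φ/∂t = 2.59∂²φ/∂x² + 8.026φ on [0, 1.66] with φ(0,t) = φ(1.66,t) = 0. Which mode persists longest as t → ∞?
Eigenvalues: λₙ = 2.59n²π²/1.66² - 8.026.
First three modes:
  n=1: λ₁ = 2.59π²/1.66² - 8.026 ≈ 1.25
  n=2: λ₂ = 10.36π²/1.66² - 8.026 ≈ 29.08
  n=3: λ₃ = 23.31π²/1.66² - 8.026 ≈ 75.462
Since 2.59π²/1.66² ≈ 9.276 > 8.026, all λₙ > 0.
The n=1 mode decays slowest → dominates as t → ∞.
Asymptotic: φ ~ c₁ sin(πx/1.66) e^{-λ₁t} with decay rate λ₁ ≈ 1.25.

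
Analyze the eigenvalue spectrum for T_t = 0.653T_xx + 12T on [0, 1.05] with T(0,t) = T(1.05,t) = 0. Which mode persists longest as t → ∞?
Eigenvalues: λₙ = 0.653n²π²/1.05² - 12.
First three modes:
  n=1: λ₁ = 0.653π²/1.05² - 12 ≈ -6.154
  n=2: λ₂ = 2.612π²/1.05² - 12 ≈ 11.383
  n=3: λ₃ = 5.877π²/1.05² - 12 ≈ 40.611
Since 0.653π²/1.05² ≈ 5.846 < 12, λ₁ < 0.
The n=1 mode grows fastest (−λₙ is largest for n=1) → dominates.
Asymptotic: T ~ c₁ sin(πx/1.05) e^{6.154t} (exponential growth at rate −λ₁ ≈ 6.154).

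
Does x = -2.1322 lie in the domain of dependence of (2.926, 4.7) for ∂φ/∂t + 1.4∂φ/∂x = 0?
No. Only data at x = -3.654 affects (2.926, 4.7). Advection has one-way propagation along characteristics.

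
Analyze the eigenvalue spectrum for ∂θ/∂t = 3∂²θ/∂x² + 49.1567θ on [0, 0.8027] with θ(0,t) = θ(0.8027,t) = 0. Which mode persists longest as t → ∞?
Eigenvalues: λₙ = 3n²π²/0.8027² - 49.1567.
First three modes:
  n=1: λ₁ = 3π²/0.8027² - 49.1567 ≈ -3.204
  n=2: λ₂ = 12π²/0.8027² - 49.1567 ≈ 134.656
  n=3: λ₃ = 27π²/0.8027² - 49.1567 ≈ 364.421
Since 3π²/0.8027² ≈ 45.953 < 49.1567, λ₁ < 0.
The n=1 mode grows fastest (−λₙ is largest for n=1) → dominates.
Asymptotic: θ ~ c₁ sin(πx/0.8027) e^{3.204t} (exponential growth at rate −λ₁ ≈ 3.204).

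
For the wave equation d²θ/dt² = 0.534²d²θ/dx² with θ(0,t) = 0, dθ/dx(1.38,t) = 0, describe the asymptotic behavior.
θ oscillates (no decay). Energy is conserved; the solution oscillates indefinitely as standing waves.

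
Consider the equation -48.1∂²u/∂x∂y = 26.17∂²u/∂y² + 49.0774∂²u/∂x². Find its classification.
Rewriting in standard form: -49.0774∂²u/∂x² - 48.1∂²u/∂x∂y - 26.17∂²u/∂y² = 0. Elliptic. (A = -49.0774, B = -48.1, C = -26.17 gives B² - 4AC = -2823.812232.)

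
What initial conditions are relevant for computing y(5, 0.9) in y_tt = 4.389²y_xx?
Domain of dependence: [1.0499, 8.9501]. Signals travel at speed 4.389, so data within |x - 5| ≤ 4.389·0.9 = 3.9501 can reach the point.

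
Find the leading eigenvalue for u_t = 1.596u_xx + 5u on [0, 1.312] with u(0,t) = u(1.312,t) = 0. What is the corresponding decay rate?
Eigenvalues: λₙ = 1.596n²π²/1.312² - 5.
First three modes:
  n=1: λ₁ = 1.596π²/1.312² - 5 ≈ 4.151
  n=2: λ₂ = 6.384π²/1.312² - 5 ≈ 31.604
  n=3: λ₃ = 14.364π²/1.312² - 5 ≈ 77.358
Since 1.596π²/1.312² ≈ 9.151 > 5, all λₙ > 0.
The n=1 mode decays slowest → dominates as t → ∞.
Asymptotic: u ~ c₁ sin(πx/1.312) e^{-λ₁t} with decay rate λ₁ ≈ 4.151.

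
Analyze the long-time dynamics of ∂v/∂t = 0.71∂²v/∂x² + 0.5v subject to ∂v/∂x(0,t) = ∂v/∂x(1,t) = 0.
Long-time behavior: v grows unboundedly. With Neumann BCs the constant mode has diffusion eigenvalue 0, so any r > 0 makes it grow like e^(0.5t); solution grows exponentially.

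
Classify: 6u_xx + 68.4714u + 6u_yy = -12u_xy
Rewriting in standard form: 6u_xx + 12u_xy + 6u_yy + 68.4714u = 0. Parabolic (discriminant = 0).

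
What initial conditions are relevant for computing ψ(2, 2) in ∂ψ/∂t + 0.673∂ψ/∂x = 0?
A single point: x = 0.654. The characteristic through (2, 2) is x - 0.673t = const, so x = 2 - 0.673·2 = 0.654.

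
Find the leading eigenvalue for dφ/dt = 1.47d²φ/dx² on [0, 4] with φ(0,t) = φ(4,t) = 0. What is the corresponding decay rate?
Eigenvalues: λₙ = 1.47n²π²/4².
First three modes:
  n=1: λ₁ = 1.47π²/4² ≈ 0.907
  n=2: λ₂ = 5.88π²/4² ≈ 3.627 (4× faster decay)
  n=3: λ₃ = 13.23π²/4² ≈ 8.161 (9× faster decay)
As t → ∞, higher modes decay exponentially faster. The n=1 mode dominates: φ ~ c₁ sin(πx/4) e^{-λ₁t}.
Decay rate: λ₁ = 1.47π²/4² ≈ 0.907.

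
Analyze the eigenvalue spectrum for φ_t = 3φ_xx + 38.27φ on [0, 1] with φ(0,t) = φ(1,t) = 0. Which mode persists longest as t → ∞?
Eigenvalues: λₙ = 3n²π²/1² - 38.27.
First three modes:
  n=1: λ₁ = 3π² - 38.27 ≈ -8.661
  n=2: λ₂ = 12π² - 38.27 ≈ 80.165
  n=3: λ₃ = 27π² - 38.27 ≈ 228.209
Since 3π² ≈ 29.609 < 38.27, λ₁ < 0.
The n=1 mode grows fastest (−λₙ is largest for n=1) → dominates.
Asymptotic: φ ~ c₁ sin(πx/1) e^{8.661t} (exponential growth at rate −λ₁ ≈ 8.661).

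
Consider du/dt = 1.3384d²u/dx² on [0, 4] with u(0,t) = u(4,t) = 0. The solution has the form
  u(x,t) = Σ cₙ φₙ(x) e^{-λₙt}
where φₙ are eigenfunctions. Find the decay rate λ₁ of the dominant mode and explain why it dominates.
Eigenvalues: λₙ = 1.3384n²π²/4².
First three modes:
  n=1: λ₁ = 1.3384π²/4² ≈ 0.826
  n=2: λ₂ = 5.3536π²/4² ≈ 3.302 (4× faster decay)
  n=3: λ₃ = 12.0456π²/4² ≈ 7.43 (9× faster decay)
As t → ∞, higher modes decay exponentially faster. The n=1 mode dominates: u ~ c₁ sin(πx/4) e^{-λ₁t}.
Decay rate: λ₁ = 1.3384π²/4² ≈ 0.826.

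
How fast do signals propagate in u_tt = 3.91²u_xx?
Speed = 3.91. Information travels along characteristics x = x₀ ± 3.91t.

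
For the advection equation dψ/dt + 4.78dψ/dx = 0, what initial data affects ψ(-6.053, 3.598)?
A single point: x = -23.25144. The characteristic through (-6.053, 3.598) is x - 4.78t = const, so x = -6.053 - 4.78·3.598 = -23.25144.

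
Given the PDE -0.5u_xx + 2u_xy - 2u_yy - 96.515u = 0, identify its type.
The second-order coefficients are A = -0.5, B = 2, C = -2. Since B² - 4AC = 0 = 0, this is a parabolic PDE.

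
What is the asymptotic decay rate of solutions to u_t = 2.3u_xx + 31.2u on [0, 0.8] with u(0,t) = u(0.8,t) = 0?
Eigenvalues: λₙ = 2.3n²π²/0.8² - 31.2.
First three modes:
  n=1: λ₁ = 2.3π²/0.8² - 31.2 ≈ 4.269
  n=2: λ₂ = 9.2π²/0.8² - 31.2 ≈ 110.676
  n=3: λ₃ = 20.7π²/0.8² - 31.2 ≈ 288.02
Since 2.3π²/0.8² ≈ 35.469 > 31.2, all λₙ > 0.
The n=1 mode decays slowest → dominates as t → ∞.
Asymptotic: u ~ c₁ sin(πx/0.8) e^{-λ₁t} with decay rate λ₁ ≈ 4.269.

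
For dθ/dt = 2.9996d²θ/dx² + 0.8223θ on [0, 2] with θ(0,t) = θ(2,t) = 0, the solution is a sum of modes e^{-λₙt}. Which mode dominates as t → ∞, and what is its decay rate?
Eigenvalues: λₙ = 2.9996n²π²/2² - 0.8223.
First three modes:
  n=1: λ₁ = 2.9996π²/2² - 0.8223 ≈ 6.579
  n=2: λ₂ = 11.9984π²/2² - 0.8223 ≈ 28.783
  n=3: λ₃ = 26.9964π²/2² - 0.8223 ≈ 65.789
Since 2.9996π²/2² ≈ 7.401 > 0.8223, all λₙ > 0.
The n=1 mode decays slowest → dominates as t → ∞.
Asymptotic: θ ~ c₁ sin(πx/2) e^{-λ₁t} with decay rate λ₁ ≈ 6.579.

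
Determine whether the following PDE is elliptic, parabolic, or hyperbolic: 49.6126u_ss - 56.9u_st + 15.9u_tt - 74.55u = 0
Coefficients: A = 49.6126, B = -56.9, C = 15.9. B² - 4AC = 82.24864, which is positive, so the equation is hyperbolic.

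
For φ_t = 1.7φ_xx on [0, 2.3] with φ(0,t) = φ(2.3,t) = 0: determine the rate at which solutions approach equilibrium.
Eigenvalues: λₙ = 1.7n²π²/2.3².
First three modes:
  n=1: λ₁ = 1.7π²/2.3² ≈ 3.172
  n=2: λ₂ = 6.8π²/2.3² ≈ 12.687 (4× faster decay)
  n=3: λ₃ = 15.3π²/2.3² ≈ 28.545 (9× faster decay)
As t → ∞, higher modes decay exponentially faster. The n=1 mode dominates: φ ~ c₁ sin(πx/2.3) e^{-λ₁t}.
Decay rate: λ₁ = 1.7π²/2.3² ≈ 3.172.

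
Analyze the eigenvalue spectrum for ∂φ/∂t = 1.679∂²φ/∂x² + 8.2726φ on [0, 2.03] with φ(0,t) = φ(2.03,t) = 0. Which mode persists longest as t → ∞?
Eigenvalues: λₙ = 1.679n²π²/2.03² - 8.2726.
First three modes:
  n=1: λ₁ = 1.679π²/2.03² - 8.2726 ≈ -4.251
  n=2: λ₂ = 6.716π²/2.03² - 8.2726 ≈ 7.812
  n=3: λ₃ = 15.111π²/2.03² - 8.2726 ≈ 27.918
Since 1.679π²/2.03² ≈ 4.021 < 8.2726, λ₁ < 0.
The n=1 mode grows fastest (−λₙ is largest for n=1) → dominates.
Asymptotic: φ ~ c₁ sin(πx/2.03) e^{4.251t} (exponential growth at rate −λ₁ ≈ 4.251).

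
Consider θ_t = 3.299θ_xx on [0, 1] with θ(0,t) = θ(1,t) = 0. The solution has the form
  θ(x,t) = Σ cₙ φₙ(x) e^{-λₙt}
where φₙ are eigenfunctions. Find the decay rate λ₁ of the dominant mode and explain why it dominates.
Eigenvalues: λₙ = 3.299n²π².
First three modes:
  n=1: λ₁ = 3.299π² ≈ 32.56
  n=2: λ₂ = 13.196π² ≈ 130.239 (4× faster decay)
  n=3: λ₃ = 29.691π² ≈ 293.038 (9× faster decay)
As t → ∞, higher modes decay exponentially faster. The n=1 mode dominates: θ ~ c₁ sin(πx) e^{-λ₁t}.
Decay rate: λ₁ = 3.299π² ≈ 32.56.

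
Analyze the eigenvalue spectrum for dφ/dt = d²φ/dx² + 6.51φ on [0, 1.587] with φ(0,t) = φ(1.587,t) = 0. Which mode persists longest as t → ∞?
Eigenvalues: λₙ = n²π²/1.587² - 6.51.
First three modes:
  n=1: λ₁ = π²/1.587² - 6.51 ≈ -2.591
  n=2: λ₂ = 4π²/1.587² - 6.51 ≈ 9.165
  n=3: λ₃ = 9π²/1.587² - 6.51 ≈ 28.759
Since π²/1.587² ≈ 3.919 < 6.51, λ₁ < 0.
The n=1 mode grows fastest (−λₙ is largest for n=1) → dominates.
Asymptotic: φ ~ c₁ sin(πx/1.587) e^{2.591t} (exponential growth at rate −λ₁ ≈ 2.591).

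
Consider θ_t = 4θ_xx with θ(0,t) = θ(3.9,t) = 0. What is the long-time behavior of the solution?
As t → ∞, θ → 0. Heat diffuses out through both boundaries.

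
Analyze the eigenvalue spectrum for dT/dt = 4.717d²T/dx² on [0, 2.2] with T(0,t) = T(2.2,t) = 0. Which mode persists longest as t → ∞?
Eigenvalues: λₙ = 4.717n²π²/2.2².
First three modes:
  n=1: λ₁ = 4.717π²/2.2² ≈ 9.619
  n=2: λ₂ = 18.868π²/2.2² ≈ 38.475 (4× faster decay)
  n=3: λ₃ = 42.453π²/2.2² ≈ 86.569 (9× faster decay)
As t → ∞, higher modes decay exponentially faster. The n=1 mode dominates: T ~ c₁ sin(πx/2.2) e^{-λ₁t}.
Decay rate: λ₁ = 4.717π²/2.2² ≈ 9.619.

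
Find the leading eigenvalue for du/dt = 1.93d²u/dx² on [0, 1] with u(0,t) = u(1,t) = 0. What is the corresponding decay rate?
Eigenvalues: λₙ = 1.93n²π².
First three modes:
  n=1: λ₁ = 1.93π² ≈ 19.048
  n=2: λ₂ = 7.72π² ≈ 76.193 (4× faster decay)
  n=3: λ₃ = 17.37π² ≈ 171.435 (9× faster decay)
As t → ∞, higher modes decay exponentially faster. The n=1 mode dominates: u ~ c₁ sin(πx) e^{-λ₁t}.
Decay rate: λ₁ = 1.93π² ≈ 19.048.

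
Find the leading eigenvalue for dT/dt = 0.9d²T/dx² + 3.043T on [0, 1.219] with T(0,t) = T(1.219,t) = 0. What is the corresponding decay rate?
Eigenvalues: λₙ = 0.9n²π²/1.219² - 3.043.
First three modes:
  n=1: λ₁ = 0.9π²/1.219² - 3.043 ≈ 2.935
  n=2: λ₂ = 3.6π²/1.219² - 3.043 ≈ 20.868
  n=3: λ₃ = 8.1π²/1.219² - 3.043 ≈ 50.756
Since 0.9π²/1.219² ≈ 5.978 > 3.043, all λₙ > 0.
The n=1 mode decays slowest → dominates as t → ∞.
Asymptotic: T ~ c₁ sin(πx/1.219) e^{-λ₁t} with decay rate λ₁ ≈ 2.935.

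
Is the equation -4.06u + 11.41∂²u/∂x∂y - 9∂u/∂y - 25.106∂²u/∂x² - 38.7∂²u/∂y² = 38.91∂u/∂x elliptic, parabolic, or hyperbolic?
Rewriting in standard form: -25.106∂²u/∂x² + 11.41∂²u/∂x∂y - 38.7∂²u/∂y² - 38.91∂u/∂x - 9∂u/∂y - 4.06u = 0. Computing B² - 4AC with A = -25.106, B = 11.41, C = -38.7: discriminant = -3756.2207 (negative). Answer: elliptic.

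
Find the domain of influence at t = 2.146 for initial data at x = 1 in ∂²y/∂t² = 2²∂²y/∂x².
Domain of influence: [-3.292, 5.292]. Data at x = 1 spreads outward at speed 2.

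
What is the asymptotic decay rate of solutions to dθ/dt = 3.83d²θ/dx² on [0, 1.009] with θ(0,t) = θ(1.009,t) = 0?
Eigenvalues: λₙ = 3.83n²π²/1.009².
First three modes:
  n=1: λ₁ = 3.83π²/1.009² ≈ 37.129
  n=2: λ₂ = 15.32π²/1.009² ≈ 148.517 (4× faster decay)
  n=3: λ₃ = 34.47π²/1.009² ≈ 334.163 (9× faster decay)
As t → ∞, higher modes decay exponentially faster. The n=1 mode dominates: θ ~ c₁ sin(πx/1.009) e^{-λ₁t}.
Decay rate: λ₁ = 3.83π²/1.009² ≈ 37.129.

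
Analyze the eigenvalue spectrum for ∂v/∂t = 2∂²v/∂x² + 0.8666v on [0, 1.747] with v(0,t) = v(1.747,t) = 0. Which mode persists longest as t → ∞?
Eigenvalues: λₙ = 2n²π²/1.747² - 0.8666.
First three modes:
  n=1: λ₁ = 2π²/1.747² - 0.8666 ≈ 5.601
  n=2: λ₂ = 8π²/1.747² - 0.8666 ≈ 25.004
  n=3: λ₃ = 18π²/1.747² - 0.8666 ≈ 57.342
Since 2π²/1.747² ≈ 6.468 > 0.8666, all λₙ > 0.
The n=1 mode decays slowest → dominates as t → ∞.
Asymptotic: v ~ c₁ sin(πx/1.747) e^{-λ₁t} with decay rate λ₁ ≈ 5.601.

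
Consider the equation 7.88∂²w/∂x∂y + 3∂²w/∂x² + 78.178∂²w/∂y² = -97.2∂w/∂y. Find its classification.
Rewriting in standard form: 3∂²w/∂x² + 7.88∂²w/∂x∂y + 78.178∂²w/∂y² + 97.2∂w/∂y = 0. Elliptic. (A = 3, B = 7.88, C = 78.178 gives B² - 4AC = -876.0416.)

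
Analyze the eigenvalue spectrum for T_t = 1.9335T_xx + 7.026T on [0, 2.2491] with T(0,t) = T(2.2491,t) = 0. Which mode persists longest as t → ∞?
Eigenvalues: λₙ = 1.9335n²π²/2.2491² - 7.026.
First three modes:
  n=1: λ₁ = 1.9335π²/2.2491² - 7.026 ≈ -3.254
  n=2: λ₂ = 7.734π²/2.2491² - 7.026 ≈ 8.064
  n=3: λ₃ = 17.4015π²/2.2491² - 7.026 ≈ 26.926
Since 1.9335π²/2.2491² ≈ 3.772 < 7.026, λ₁ < 0.
The n=1 mode grows fastest (−λₙ is largest for n=1) → dominates.
Asymptotic: T ~ c₁ sin(πx/2.2491) e^{3.254t} (exponential growth at rate −λ₁ ≈ 3.254).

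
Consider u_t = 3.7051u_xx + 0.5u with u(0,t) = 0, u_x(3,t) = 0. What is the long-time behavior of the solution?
As t → ∞, u → 0. Diffusion dominates reaction (r=0.5 < κπ²/(4L²)≈1.02); solution decays.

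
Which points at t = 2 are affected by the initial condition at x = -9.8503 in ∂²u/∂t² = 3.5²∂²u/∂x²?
Domain of influence: [-16.8503, -2.8503]. Data at x = -9.8503 spreads outward at speed 3.5.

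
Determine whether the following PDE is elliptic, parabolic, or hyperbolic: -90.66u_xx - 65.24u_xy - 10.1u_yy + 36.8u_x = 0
Coefficients: A = -90.66, B = -65.24, C = -10.1. B² - 4AC = 593.5936, which is positive, so the equation is hyperbolic.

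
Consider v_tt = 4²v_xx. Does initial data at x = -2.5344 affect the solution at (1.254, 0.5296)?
No. The domain of dependence is [-0.8644, 3.3724], and -2.5344 is outside this interval.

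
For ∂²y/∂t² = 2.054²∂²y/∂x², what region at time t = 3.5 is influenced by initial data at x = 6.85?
Domain of influence: [-0.339, 14.039]. Data at x = 6.85 spreads outward at speed 2.054.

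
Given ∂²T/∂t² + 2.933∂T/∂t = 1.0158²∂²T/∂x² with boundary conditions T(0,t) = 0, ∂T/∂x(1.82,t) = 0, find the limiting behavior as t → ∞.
T → 0. Damping (γ=2.933) dissipates energy; oscillations decay exponentially.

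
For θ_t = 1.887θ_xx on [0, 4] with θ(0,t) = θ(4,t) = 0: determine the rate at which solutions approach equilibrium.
Eigenvalues: λₙ = 1.887n²π²/4².
First three modes:
  n=1: λ₁ = 1.887π²/4² ≈ 1.164
  n=2: λ₂ = 7.548π²/4² ≈ 4.656 (4× faster decay)
  n=3: λ₃ = 16.983π²/4² ≈ 10.476 (9× faster decay)
As t → ∞, higher modes decay exponentially faster. The n=1 mode dominates: θ ~ c₁ sin(πx/4) e^{-λ₁t}.
Decay rate: λ₁ = 1.887π²/4² ≈ 1.164.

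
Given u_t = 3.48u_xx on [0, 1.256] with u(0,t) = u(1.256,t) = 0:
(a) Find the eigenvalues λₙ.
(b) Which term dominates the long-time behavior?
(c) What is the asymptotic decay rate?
Eigenvalues: λₙ = 3.48n²π²/1.256².
First three modes:
  n=1: λ₁ = 3.48π²/1.256² ≈ 21.772
  n=2: λ₂ = 13.92π²/1.256² ≈ 87.088 (4× faster decay)
  n=3: λ₃ = 31.32π²/1.256² ≈ 195.949 (9× faster decay)
As t → ∞, higher modes decay exponentially faster. The n=1 mode dominates: u ~ c₁ sin(πx/1.256) e^{-λ₁t}.
Decay rate: λ₁ = 3.48π²/1.256² ≈ 21.772.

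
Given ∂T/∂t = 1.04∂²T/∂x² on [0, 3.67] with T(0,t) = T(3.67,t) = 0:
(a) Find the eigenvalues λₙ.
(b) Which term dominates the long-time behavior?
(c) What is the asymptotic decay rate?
Eigenvalues: λₙ = 1.04n²π²/3.67².
First three modes:
  n=1: λ₁ = 1.04π²/3.67² ≈ 0.762
  n=2: λ₂ = 4.16π²/3.67² ≈ 3.048 (4× faster decay)
  n=3: λ₃ = 9.36π²/3.67² ≈ 6.859 (9× faster decay)
As t → ∞, higher modes decay exponentially faster. The n=1 mode dominates: T ~ c₁ sin(πx/3.67) e^{-λ₁t}.
Decay rate: λ₁ = 1.04π²/3.67² ≈ 0.762.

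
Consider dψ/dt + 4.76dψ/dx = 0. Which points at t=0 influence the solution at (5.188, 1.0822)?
A single point: x = 0.036728. The characteristic through (5.188, 1.0822) is x - 4.76t = const, so x = 5.188 - 4.76·1.0822 = 0.036728.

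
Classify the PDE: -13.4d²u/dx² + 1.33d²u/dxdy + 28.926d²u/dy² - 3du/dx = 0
A = -13.4, B = 1.33, C = 28.926. Discriminant B² - 4AC = 1552.2025. Since 1552.2025 > 0, hyperbolic.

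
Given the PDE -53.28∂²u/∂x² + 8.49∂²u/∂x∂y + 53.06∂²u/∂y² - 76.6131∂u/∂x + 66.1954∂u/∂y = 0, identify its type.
The second-order coefficients are A = -53.28, B = 8.49, C = 53.06. Since B² - 4AC = 11380.2273 > 0, this is a hyperbolic PDE.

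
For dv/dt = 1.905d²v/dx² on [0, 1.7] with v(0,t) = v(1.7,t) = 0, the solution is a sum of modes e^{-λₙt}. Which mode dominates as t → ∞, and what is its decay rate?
Eigenvalues: λₙ = 1.905n²π²/1.7².
First three modes:
  n=1: λ₁ = 1.905π²/1.7² ≈ 6.506
  n=2: λ₂ = 7.62π²/1.7² ≈ 26.023 (4× faster decay)
  n=3: λ₃ = 17.145π²/1.7² ≈ 58.552 (9× faster decay)
As t → ∞, higher modes decay exponentially faster. The n=1 mode dominates: v ~ c₁ sin(πx/1.7) e^{-λ₁t}.
Decay rate: λ₁ = 1.905π²/1.7² ≈ 6.506.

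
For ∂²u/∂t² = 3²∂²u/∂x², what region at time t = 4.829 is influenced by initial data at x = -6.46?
Domain of influence: [-20.947, 8.027]. Data at x = -6.46 spreads outward at speed 3.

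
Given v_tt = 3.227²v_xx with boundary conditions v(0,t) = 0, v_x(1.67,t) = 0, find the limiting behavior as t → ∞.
v oscillates (no decay). Energy is conserved; the solution oscillates indefinitely as standing waves.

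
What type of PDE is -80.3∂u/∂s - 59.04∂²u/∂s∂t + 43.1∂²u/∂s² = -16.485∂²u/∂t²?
Rewriting in standard form: 43.1∂²u/∂s² - 59.04∂²u/∂s∂t + 16.485∂²u/∂t² - 80.3∂u/∂s = 0. With A = 43.1, B = -59.04, C = 16.485, the discriminant is 643.7076. This is a hyperbolic PDE.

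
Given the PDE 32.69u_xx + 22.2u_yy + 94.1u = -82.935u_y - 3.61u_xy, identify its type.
Rewriting in standard form: 32.69u_xx + 3.61u_xy + 22.2u_yy + 82.935u_y + 94.1u = 0. The second-order coefficients are A = 32.69, B = 3.61, C = 22.2. Since B² - 4AC = -2889.8399 < 0, this is an elliptic PDE.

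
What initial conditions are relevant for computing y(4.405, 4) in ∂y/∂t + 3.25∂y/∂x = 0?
A single point: x = -8.595. The characteristic through (4.405, 4) is x - 3.25t = const, so x = 4.405 - 3.25·4 = -8.595.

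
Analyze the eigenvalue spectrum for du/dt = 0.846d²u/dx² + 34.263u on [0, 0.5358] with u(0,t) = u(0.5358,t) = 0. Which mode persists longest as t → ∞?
Eigenvalues: λₙ = 0.846n²π²/0.5358² - 34.263.
First three modes:
  n=1: λ₁ = 0.846π²/0.5358² - 34.263 ≈ -5.178
  n=2: λ₂ = 3.384π²/0.5358² - 34.263 ≈ 82.076
  n=3: λ₃ = 7.614π²/0.5358² - 34.263 ≈ 227.499
Since 0.846π²/0.5358² ≈ 29.085 < 34.263, λ₁ < 0.
The n=1 mode grows fastest (−λₙ is largest for n=1) → dominates.
Asymptotic: u ~ c₁ sin(πx/0.5358) e^{5.178t} (exponential growth at rate −λ₁ ≈ 5.178).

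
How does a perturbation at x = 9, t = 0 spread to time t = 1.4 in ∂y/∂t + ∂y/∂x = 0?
At x = 10.4. The characteristic carries data from (9, 0) to (10.4, 1.4).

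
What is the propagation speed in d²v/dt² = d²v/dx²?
Speed = 1. Information travels along characteristics x = x₀ ± 1t.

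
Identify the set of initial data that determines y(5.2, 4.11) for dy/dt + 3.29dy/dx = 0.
A single point: x = -8.3219. The characteristic through (5.2, 4.11) is x - 3.29t = const, so x = 5.2 - 3.29·4.11 = -8.3219.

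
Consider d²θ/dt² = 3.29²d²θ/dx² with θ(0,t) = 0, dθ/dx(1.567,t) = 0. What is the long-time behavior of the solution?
As t → ∞, θ oscillates (no decay). Energy is conserved; the solution oscillates indefinitely as standing waves.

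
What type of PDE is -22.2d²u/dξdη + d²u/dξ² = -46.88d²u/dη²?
Rewriting in standard form: d²u/dξ² - 22.2d²u/dξdη + 46.88d²u/dη² = 0. With A = 1, B = -22.2, C = 46.88, the discriminant is 305.32. This is a hyperbolic PDE.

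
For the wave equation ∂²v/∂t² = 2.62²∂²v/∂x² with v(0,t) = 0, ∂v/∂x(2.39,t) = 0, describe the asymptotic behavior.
v oscillates (no decay). Energy is conserved; the solution oscillates indefinitely as standing waves.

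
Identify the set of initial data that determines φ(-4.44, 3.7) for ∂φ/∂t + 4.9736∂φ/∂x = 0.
A single point: x = -22.84232. The characteristic through (-4.44, 3.7) is x - 4.9736t = const, so x = -4.44 - 4.9736·3.7 = -22.84232.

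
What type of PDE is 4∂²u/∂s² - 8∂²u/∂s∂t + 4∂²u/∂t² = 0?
With A = 4, B = -8, C = 4, the discriminant is 0. This is a parabolic PDE.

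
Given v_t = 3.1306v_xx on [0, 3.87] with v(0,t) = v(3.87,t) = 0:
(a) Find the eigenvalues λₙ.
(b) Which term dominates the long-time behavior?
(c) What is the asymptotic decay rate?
Eigenvalues: λₙ = 3.1306n²π²/3.87².
First three modes:
  n=1: λ₁ = 3.1306π²/3.87² ≈ 2.063
  n=2: λ₂ = 12.5224π²/3.87² ≈ 8.252 (4× faster decay)
  n=3: λ₃ = 28.1754π²/3.87² ≈ 18.567 (9× faster decay)
As t → ∞, higher modes decay exponentially faster. The n=1 mode dominates: v ~ c₁ sin(πx/3.87) e^{-λ₁t}.
Decay rate: λ₁ = 3.1306π²/3.87² ≈ 2.063.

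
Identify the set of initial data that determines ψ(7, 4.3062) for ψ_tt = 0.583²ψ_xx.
Domain of dependence: [4.4894854, 9.5105146]. Signals travel at speed 0.583, so data within |x - 7| ≤ 0.583·4.3062 = 2.5105146 can reach the point.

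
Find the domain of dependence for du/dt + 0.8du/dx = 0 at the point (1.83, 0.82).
A single point: x = 1.174. The characteristic through (1.83, 0.82) is x - 0.8t = const, so x = 1.83 - 0.8·0.82 = 1.174.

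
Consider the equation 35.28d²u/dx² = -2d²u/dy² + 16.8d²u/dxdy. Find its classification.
Rewriting in standard form: 35.28d²u/dx² - 16.8d²u/dxdy + 2d²u/dy² = 0. Parabolic. (A = 35.28, B = -16.8, C = 2 gives B² - 4AC = 0.)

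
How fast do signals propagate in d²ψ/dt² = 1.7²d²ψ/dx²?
Speed = 1.7. Information travels along characteristics x = x₀ ± 1.7t.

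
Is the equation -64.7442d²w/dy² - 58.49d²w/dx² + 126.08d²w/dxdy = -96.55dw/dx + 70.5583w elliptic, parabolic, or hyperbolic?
Rewriting in standard form: -58.49d²w/dx² + 126.08d²w/dxdy - 64.7442d²w/dy² + 96.55dw/dx - 70.5583w = 0. Computing B² - 4AC with A = -58.49, B = 126.08, C = -64.7442: discriminant = 748.613368 (positive). Answer: hyperbolic.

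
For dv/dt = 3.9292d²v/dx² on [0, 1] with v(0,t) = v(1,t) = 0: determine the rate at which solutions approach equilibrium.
Eigenvalues: λₙ = 3.9292n²π².
First three modes:
  n=1: λ₁ = 3.9292π² ≈ 38.78
  n=2: λ₂ = 15.7168π² ≈ 155.119 (4× faster decay)
  n=3: λ₃ = 35.3628π² ≈ 349.017 (9× faster decay)
As t → ∞, higher modes decay exponentially faster. The n=1 mode dominates: v ~ c₁ sin(πx) e^{-λ₁t}.
Decay rate: λ₁ = 3.9292π² ≈ 38.78.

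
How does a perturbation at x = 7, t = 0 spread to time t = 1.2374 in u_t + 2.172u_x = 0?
At x = 9.6876328. The characteristic carries data from (7, 0) to (9.6876328, 1.2374).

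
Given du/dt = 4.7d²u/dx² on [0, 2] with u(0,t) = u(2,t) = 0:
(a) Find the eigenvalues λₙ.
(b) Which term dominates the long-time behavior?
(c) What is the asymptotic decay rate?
Eigenvalues: λₙ = 4.7n²π²/2².
First three modes:
  n=1: λ₁ = 4.7π²/2² ≈ 11.597
  n=2: λ₂ = 18.8π²/2² ≈ 46.387 (4× faster decay)
  n=3: λ₃ = 42.3π²/2² ≈ 104.371 (9× faster decay)
As t → ∞, higher modes decay exponentially faster. The n=1 mode dominates: u ~ c₁ sin(πx/2) e^{-λ₁t}.
Decay rate: λ₁ = 4.7π²/2² ≈ 11.597.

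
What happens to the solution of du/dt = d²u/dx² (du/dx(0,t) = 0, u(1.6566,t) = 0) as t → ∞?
u → 0. Heat escapes through the Dirichlet boundary.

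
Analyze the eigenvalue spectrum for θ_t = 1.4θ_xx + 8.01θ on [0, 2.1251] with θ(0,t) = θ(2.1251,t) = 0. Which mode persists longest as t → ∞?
Eigenvalues: λₙ = 1.4n²π²/2.1251² - 8.01.
First three modes:
  n=1: λ₁ = 1.4π²/2.1251² - 8.01 ≈ -4.95
  n=2: λ₂ = 5.6π²/2.1251² - 8.01 ≈ 4.229
  n=3: λ₃ = 12.6π²/2.1251² - 8.01 ≈ 19.527
Since 1.4π²/2.1251² ≈ 3.06 < 8.01, λ₁ < 0.
The n=1 mode grows fastest (−λₙ is largest for n=1) → dominates.
Asymptotic: θ ~ c₁ sin(πx/2.1251) e^{4.95t} (exponential growth at rate −λ₁ ≈ 4.95).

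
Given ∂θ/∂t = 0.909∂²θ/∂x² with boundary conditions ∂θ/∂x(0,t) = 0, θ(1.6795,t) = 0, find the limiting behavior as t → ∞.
θ → 0. Heat escapes through the Dirichlet boundary.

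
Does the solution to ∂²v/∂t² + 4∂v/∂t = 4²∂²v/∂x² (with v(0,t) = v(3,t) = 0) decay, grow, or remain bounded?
v → 0. Damping (γ=4) dissipates energy; oscillations decay exponentially.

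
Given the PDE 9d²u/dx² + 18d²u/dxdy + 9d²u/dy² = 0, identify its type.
The second-order coefficients are A = 9, B = 18, C = 9. Since B² - 4AC = 0 = 0, this is a parabolic PDE.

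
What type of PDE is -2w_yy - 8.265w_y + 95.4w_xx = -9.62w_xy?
Rewriting in standard form: 95.4w_xx + 9.62w_xy - 2w_yy - 8.265w_y = 0. With A = 95.4, B = 9.62, C = -2, the discriminant is 855.7444. This is a hyperbolic PDE.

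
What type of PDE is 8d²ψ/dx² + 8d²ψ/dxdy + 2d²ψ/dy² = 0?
With A = 8, B = 8, C = 2, the discriminant is 0. This is a parabolic PDE.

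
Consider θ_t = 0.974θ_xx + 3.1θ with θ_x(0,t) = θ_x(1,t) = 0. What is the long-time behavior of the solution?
As t → ∞, θ grows unboundedly. With Neumann BCs the constant mode has diffusion eigenvalue 0, so any r > 0 makes it grow like e^(3.1t); solution grows exponentially.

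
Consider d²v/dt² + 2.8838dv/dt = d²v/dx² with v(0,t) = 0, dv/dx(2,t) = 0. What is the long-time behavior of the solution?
As t → ∞, v → 0. Damping (γ=2.8838) dissipates energy; oscillations decay exponentially.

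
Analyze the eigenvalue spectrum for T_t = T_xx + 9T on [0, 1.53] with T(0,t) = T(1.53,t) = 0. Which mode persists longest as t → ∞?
Eigenvalues: λₙ = n²π²/1.53² - 9.
First three modes:
  n=1: λ₁ = π²/1.53² - 9 ≈ -4.784
  n=2: λ₂ = 4π²/1.53² - 9 ≈ 7.865
  n=3: λ₃ = 9π²/1.53² - 9 ≈ 28.945
Since π²/1.53² ≈ 4.216 < 9, λ₁ < 0.
The n=1 mode grows fastest (−λₙ is largest for n=1) → dominates.
Asymptotic: T ~ c₁ sin(πx/1.53) e^{4.784t} (exponential growth at rate −λ₁ ≈ 4.784).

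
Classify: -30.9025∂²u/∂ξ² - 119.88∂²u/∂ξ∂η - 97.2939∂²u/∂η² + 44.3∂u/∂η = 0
Hyperbolic (discriminant = 2344.715421).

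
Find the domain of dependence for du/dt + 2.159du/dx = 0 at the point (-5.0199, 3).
A single point: x = -11.4969. The characteristic through (-5.0199, 3) is x - 2.159t = const, so x = -5.0199 - 2.159·3 = -11.4969.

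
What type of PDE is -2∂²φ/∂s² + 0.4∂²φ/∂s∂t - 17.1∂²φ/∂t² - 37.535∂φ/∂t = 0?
With A = -2, B = 0.4, C = -17.1, the discriminant is -136.64. This is an elliptic PDE.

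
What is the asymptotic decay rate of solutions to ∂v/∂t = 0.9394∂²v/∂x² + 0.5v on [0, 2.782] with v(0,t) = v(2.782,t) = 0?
Eigenvalues: λₙ = 0.9394n²π²/2.782² - 0.5.
First three modes:
  n=1: λ₁ = 0.9394π²/2.782² - 0.5 ≈ 0.698
  n=2: λ₂ = 3.7576π²/2.782² - 0.5 ≈ 4.292
  n=3: λ₃ = 8.4546π²/2.782² - 0.5 ≈ 10.281
Since 0.9394π²/2.782² ≈ 1.198 > 0.5, all λₙ > 0.
The n=1 mode decays slowest → dominates as t → ∞.
Asymptotic: v ~ c₁ sin(πx/2.782) e^{-λ₁t} with decay rate λ₁ ≈ 0.698.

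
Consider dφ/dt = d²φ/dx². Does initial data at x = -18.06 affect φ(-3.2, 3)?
Yes, for any finite x. The heat equation has infinite propagation speed, so all initial data affects all points at any t > 0.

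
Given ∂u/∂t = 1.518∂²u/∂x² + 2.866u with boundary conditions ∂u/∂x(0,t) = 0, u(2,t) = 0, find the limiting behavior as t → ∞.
u grows unboundedly. Reaction dominates diffusion (r=2.866 > κπ²/(4L²)≈0.94); solution grows exponentially.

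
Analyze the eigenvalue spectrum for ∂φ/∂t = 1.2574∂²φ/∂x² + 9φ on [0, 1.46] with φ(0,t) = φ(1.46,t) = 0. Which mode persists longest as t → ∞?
Eigenvalues: λₙ = 1.2574n²π²/1.46² - 9.
First three modes:
  n=1: λ₁ = 1.2574π²/1.46² - 9 ≈ -3.178
  n=2: λ₂ = 5.0296π²/1.46² - 9 ≈ 14.288
  n=3: λ₃ = 11.3166π²/1.46² - 9 ≈ 43.397
Since 1.2574π²/1.46² ≈ 5.822 < 9, λ₁ < 0.
The n=1 mode grows fastest (−λₙ is largest for n=1) → dominates.
Asymptotic: φ ~ c₁ sin(πx/1.46) e^{3.178t} (exponential growth at rate −λ₁ ≈ 3.178).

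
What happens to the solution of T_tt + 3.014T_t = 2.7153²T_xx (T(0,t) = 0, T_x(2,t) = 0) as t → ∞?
T → 0. Damping (γ=3.014) dissipates energy; oscillations decay exponentially.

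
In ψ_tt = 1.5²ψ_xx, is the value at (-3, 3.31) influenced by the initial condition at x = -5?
Yes. The domain of dependence is [-7.965, 1.965], and -5 ∈ [-7.965, 1.965].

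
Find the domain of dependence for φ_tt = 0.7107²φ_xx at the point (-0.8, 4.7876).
Domain of dependence: [-4.20254732, 2.60254732]. Signals travel at speed 0.7107, so data within |x - -0.8| ≤ 0.7107·4.7876 = 3.40254732 can reach the point.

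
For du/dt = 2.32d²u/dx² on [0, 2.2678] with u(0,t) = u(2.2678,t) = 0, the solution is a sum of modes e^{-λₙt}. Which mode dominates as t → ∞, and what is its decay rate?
Eigenvalues: λₙ = 2.32n²π²/2.2678².
First three modes:
  n=1: λ₁ = 2.32π²/2.2678² ≈ 4.452
  n=2: λ₂ = 9.28π²/2.2678² ≈ 17.809 (4× faster decay)
  n=3: λ₃ = 20.88π²/2.2678² ≈ 40.07 (9× faster decay)
As t → ∞, higher modes decay exponentially faster. The n=1 mode dominates: u ~ c₁ sin(πx/2.2678) e^{-λ₁t}.
Decay rate: λ₁ = 2.32π²/2.2678² ≈ 4.452.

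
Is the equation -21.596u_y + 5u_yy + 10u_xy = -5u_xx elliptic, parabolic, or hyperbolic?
Rewriting in standard form: 5u_xx + 10u_xy + 5u_yy - 21.596u_y = 0. Computing B² - 4AC with A = 5, B = 10, C = 5: discriminant = 0 (zero). Answer: parabolic.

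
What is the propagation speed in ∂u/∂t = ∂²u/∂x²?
Infinite. The heat equation is parabolic, not hyperbolic, so disturbances propagate instantly.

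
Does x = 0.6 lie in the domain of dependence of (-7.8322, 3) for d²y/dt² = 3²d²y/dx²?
Yes. The domain of dependence is [-16.8322, 1.1678], and 0.6 ∈ [-16.8322, 1.1678].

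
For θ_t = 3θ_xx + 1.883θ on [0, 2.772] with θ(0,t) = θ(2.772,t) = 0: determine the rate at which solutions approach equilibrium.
Eigenvalues: λₙ = 3n²π²/2.772² - 1.883.
First three modes:
  n=1: λ₁ = 3π²/2.772² - 1.883 ≈ 1.97
  n=2: λ₂ = 12π²/2.772² - 1.883 ≈ 13.53
  n=3: λ₃ = 27π²/2.772² - 1.883 ≈ 32.797
Since 3π²/2.772² ≈ 3.853 > 1.883, all λₙ > 0.
The n=1 mode decays slowest → dominates as t → ∞.
Asymptotic: θ ~ c₁ sin(πx/2.772) e^{-λ₁t} with decay rate λ₁ ≈ 1.97.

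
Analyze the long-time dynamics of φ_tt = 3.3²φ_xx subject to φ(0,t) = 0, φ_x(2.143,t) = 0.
Long-time behavior: φ oscillates (no decay). Energy is conserved; the solution oscillates indefinitely as standing waves.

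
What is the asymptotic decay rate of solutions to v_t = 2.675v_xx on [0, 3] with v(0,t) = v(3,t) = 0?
Eigenvalues: λₙ = 2.675n²π²/3².
First three modes:
  n=1: λ₁ = 2.675π²/3² ≈ 2.933
  n=2: λ₂ = 10.7π²/3² ≈ 11.734 (4× faster decay)
  n=3: λ₃ = 24.075π²/3² ≈ 26.401 (9× faster decay)
As t → ∞, higher modes decay exponentially faster. The n=1 mode dominates: v ~ c₁ sin(πx/3) e^{-λ₁t}.
Decay rate: λ₁ = 2.675π²/3² ≈ 2.933.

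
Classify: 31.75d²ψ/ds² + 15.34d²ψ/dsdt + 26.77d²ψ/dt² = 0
Elliptic (discriminant = -3164.4744).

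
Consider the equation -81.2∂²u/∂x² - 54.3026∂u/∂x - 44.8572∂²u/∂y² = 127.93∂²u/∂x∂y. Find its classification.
Rewriting in standard form: -81.2∂²u/∂x² - 127.93∂²u/∂x∂y - 44.8572∂²u/∂y² - 54.3026∂u/∂x = 0. Hyperbolic. (A = -81.2, B = -127.93, C = -44.8572 gives B² - 4AC = 1796.46634.)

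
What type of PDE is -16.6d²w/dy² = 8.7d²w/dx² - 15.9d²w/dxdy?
Rewriting in standard form: -8.7d²w/dx² + 15.9d²w/dxdy - 16.6d²w/dy² = 0. With A = -8.7, B = 15.9, C = -16.6, the discriminant is -324.87. This is an elliptic PDE.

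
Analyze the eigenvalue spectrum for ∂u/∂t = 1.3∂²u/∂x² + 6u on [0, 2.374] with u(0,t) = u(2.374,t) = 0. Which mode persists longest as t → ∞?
Eigenvalues: λₙ = 1.3n²π²/2.374² - 6.
First three modes:
  n=1: λ₁ = 1.3π²/2.374² - 6 ≈ -3.723
  n=2: λ₂ = 5.2π²/2.374² - 6 ≈ 3.106
  n=3: λ₃ = 11.7π²/2.374² - 6 ≈ 14.489
Since 1.3π²/2.374² ≈ 2.277 < 6, λ₁ < 0.
The n=1 mode grows fastest (−λₙ is largest for n=1) → dominates.
Asymptotic: u ~ c₁ sin(πx/2.374) e^{3.723t} (exponential growth at rate −λ₁ ≈ 3.723).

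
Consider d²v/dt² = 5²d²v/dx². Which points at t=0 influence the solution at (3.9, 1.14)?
Domain of dependence: [-1.8, 9.6]. Signals travel at speed 5, so data within |x - 3.9| ≤ 5·1.14 = 5.7 can reach the point.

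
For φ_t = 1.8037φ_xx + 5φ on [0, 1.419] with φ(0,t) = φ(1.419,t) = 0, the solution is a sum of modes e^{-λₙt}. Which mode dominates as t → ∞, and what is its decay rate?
Eigenvalues: λₙ = 1.8037n²π²/1.419² - 5.
First three modes:
  n=1: λ₁ = 1.8037π²/1.419² - 5 ≈ 3.841
  n=2: λ₂ = 7.2148π²/1.419² - 5 ≈ 30.364
  n=3: λ₃ = 16.2333π²/1.419² - 5 ≈ 74.569
Since 1.8037π²/1.419² ≈ 8.841 > 5, all λₙ > 0.
The n=1 mode decays slowest → dominates as t → ∞.
Asymptotic: φ ~ c₁ sin(πx/1.419) e^{-λ₁t} with decay rate λ₁ ≈ 3.841.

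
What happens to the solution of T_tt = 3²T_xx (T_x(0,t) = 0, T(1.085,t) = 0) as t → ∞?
T oscillates (no decay). Energy is conserved; the solution oscillates indefinitely as standing waves.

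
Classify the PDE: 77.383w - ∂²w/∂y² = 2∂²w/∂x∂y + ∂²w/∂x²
Rewriting in standard form: -∂²w/∂x² - 2∂²w/∂x∂y - ∂²w/∂y² + 77.383w = 0. A = -1, B = -2, C = -1. Discriminant B² - 4AC = 0. Since 0 = 0, parabolic.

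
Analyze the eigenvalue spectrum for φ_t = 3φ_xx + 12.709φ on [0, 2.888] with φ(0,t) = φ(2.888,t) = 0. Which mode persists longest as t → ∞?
Eigenvalues: λₙ = 3n²π²/2.888² - 12.709.
First three modes:
  n=1: λ₁ = 3π²/2.888² - 12.709 ≈ -9.159
  n=2: λ₂ = 12π²/2.888² - 12.709 ≈ 1.491
  n=3: λ₃ = 27π²/2.888² - 12.709 ≈ 19.241
Since 3π²/2.888² ≈ 3.55 < 12.709, λ₁ < 0.
The n=1 mode grows fastest (−λₙ is largest for n=1) → dominates.
Asymptotic: φ ~ c₁ sin(πx/2.888) e^{9.159t} (exponential growth at rate −λ₁ ≈ 9.159).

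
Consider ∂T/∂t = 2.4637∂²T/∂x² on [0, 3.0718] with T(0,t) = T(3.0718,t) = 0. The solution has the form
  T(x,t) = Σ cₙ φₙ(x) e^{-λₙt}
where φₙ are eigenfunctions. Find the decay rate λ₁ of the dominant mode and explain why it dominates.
Eigenvalues: λₙ = 2.4637n²π²/3.0718².
First three modes:
  n=1: λ₁ = 2.4637π²/3.0718² ≈ 2.577
  n=2: λ₂ = 9.8548π²/3.0718² ≈ 10.308 (4× faster decay)
  n=3: λ₃ = 22.1733π²/3.0718² ≈ 23.192 (9× faster decay)
As t → ∞, higher modes decay exponentially faster. The n=1 mode dominates: T ~ c₁ sin(πx/3.0718) e^{-λ₁t}.
Decay rate: λ₁ = 2.4637π²/3.0718² ≈ 2.577.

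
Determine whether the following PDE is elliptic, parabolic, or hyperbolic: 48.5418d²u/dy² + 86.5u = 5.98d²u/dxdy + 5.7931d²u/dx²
Rewriting in standard form: -5.7931d²u/dx² - 5.98d²u/dxdy + 48.5418d²u/dy² + 86.5u = 0. Coefficients: A = -5.7931, B = -5.98, C = 48.5418. B² - 4AC = 1160.59040632, which is positive, so the equation is hyperbolic.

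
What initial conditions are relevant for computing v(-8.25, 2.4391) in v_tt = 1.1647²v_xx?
Domain of dependence: [-11.09081977, -5.40918023]. Signals travel at speed 1.1647, so data within |x - -8.25| ≤ 1.1647·2.4391 = 2.84081977 can reach the point.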